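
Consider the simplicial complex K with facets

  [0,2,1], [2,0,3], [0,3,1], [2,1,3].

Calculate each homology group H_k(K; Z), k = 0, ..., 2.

Take the total order 0 < 1 < 2 < 3 on the vertex set. Then K (dimension 2) consists of the simplices:

  0-simplices (4): [0], [1], [2], [3]
  1-simplices (6): [0,1], [0,2], [0,3], [1,2], [1,3], [2,3]
  2-simplices (4): [0,1,2], [0,1,3], [0,2,3], [1,2,3]

Hence C_0 ≅ Z^4, C_1 ≅ Z^6, C_2 ≅ Z^4.

∂_1: C_1 → C_0 is given by ∂[p,q] = [q] − [p]. For instance
  ∂[2,3] = [3] − [2].
The 4×6 boundary matrix has rank 3 and Smith normal form diag(1,1,1).

Boundary ∂_2: C_2 → C_1 acts by ∂[p,q,r] = [q,r] − [p,r] + [p,q]. For instance
  ∂[0,1,3] = [1,3] − [0,3] + [0,1],
  ∂[0,1,2] = [1,2] − [0,2] + [0,1].
The 6×4 boundary matrix has rank 3 and Smith normal form diag(1,1,1).

Computing H_k = (kernel of ∂_k) / (image of ∂_{k+1}):

  H_0: rank C_0 − rank ∂_1 = 4 − 3 = 1, and the invariant factors of ∂_1 are all 1, so H_0 = Z.
  H_1: rank ker ∂_1 − rank ∂_2 = (6 − 3) − 3 = 0, and the invariant factors of ∂_2 are all 1, so H_1 = 0.
  H_2: rank ker ∂_2 − rank ∂_3 = (4 − 3) − 0 = 1, and there is no ∂_3, so H_2 = Z.

H_0 = Z,  H_1 = 0,  H_2 = Z.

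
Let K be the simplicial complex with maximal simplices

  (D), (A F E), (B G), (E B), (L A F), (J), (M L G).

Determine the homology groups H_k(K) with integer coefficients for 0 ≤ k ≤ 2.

Fix the vertex order A < B < D < E < F < G < J < L < M and write every simplex with vertices in increasing order. Then dim K = 2 and the simplices of K are:

  0-simplices (9): A, B, D, E, F, G, J, L, M
  1-simplices (10): AE, AF, AL, BE, BG, EF, FL, GL, GM, LM
  2-simplices (3): AEF, AFL, GLM

giving chain groups C_0 ≅ Z^9, C_1 ≅ Z^10, C_2 ≅ Z^3.

The boundary map ∂_1: C_1 → C_0 sends each edge [p,q] (with p < q) to q − p.
This gives a 9×10 integer matrix of rank 6; reducing to Smith normal form yields diagonal entries (1,1,1,1,1,1).

Boundary ∂_2: C_2 → C_1 sends each 2-simplex [p,q,r] to [q,r] − [p,r] + [p,q]. For instance
  ∂GLM = LM − GM + GL,
  ∂AFL = FL − AL + AF.
This gives a 10×3 integer matrix of rank 3; reducing to Smith normal form yields diagonal entries (1,1,1).

Reading off H_k = ker ∂_k / im ∂_{k+1}:

  H_0: rank C_0 − rank ∂_1 = 9 − 6 = 3, and the invariant factors of ∂_1 are all 1, so H_0 ≅ Z^3.
  H_1: rank ker ∂_1 − rank ∂_2 = (10 − 6) − 3 = 1, and the invariant factors of ∂_2 are all 1, so H_1 ≅ Z.
  H_2: rank ker ∂_2 − rank ∂_3 = (3 − 3) − 0 = 0, and there is no ∂_3, so H_2 ≅ 0.

H_0 = Z^3,  H_1 = Z,  H_2 = 0.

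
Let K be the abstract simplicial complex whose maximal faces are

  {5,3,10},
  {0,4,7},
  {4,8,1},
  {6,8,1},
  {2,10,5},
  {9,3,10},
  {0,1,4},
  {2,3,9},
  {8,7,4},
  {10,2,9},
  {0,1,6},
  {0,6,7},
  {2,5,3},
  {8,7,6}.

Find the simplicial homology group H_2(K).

We work with the vertex ordering 0 < 1 < 2 < 3 < 4 < 5 < 6 < 7 < 8 < 9 < 10. The simplices of K, each written with vertices in increasing order, are:

  0-simplices (11): [0], [1], [2], [3], [4], [5], [6], [7], [8], [9], [10]
  1-simplices (21): [0,1], [0,4], [0,6], [0,7], [1,4], [1,6], [1,8], [2,3], [2,5], [2,9], [2,10], [3,5], [3,9], [3,10], [4,7], [4,8], [5,10], [6,7], [6,8], [7,8], [9,10]
  2-simplices (14): [0,1,4], [0,1,6], [0,4,7], [0,6,7], [1,4,8], [1,6,8], [2,3,5], [2,3,9], [2,5,10], [2,9,10], [3,5,10], [3,9,10], [4,7,8], [6,7,8]

Hence C_0 ≅ Z^11, C_1 ≅ Z^21, C_2 ≅ Z^14.

∂_1: C_1 → C_0 is given by ∂[p,q] = [q] − [p].
The resulting 11×21 matrix has rank 9, and its Smith normal form has invariant factors (1,1,1,1,1,1,1,1,1).

Boundary ∂_2: C_2 → C_1 maps a triangle to the signed sum of its edges. For instance
  ∂[3,9,10] = [9,10] − [3,10] + [3,9],
  ∂[4,7,8] = [7,8] − [4,8] + [4,7].
The 21×14 boundary matrix has rank 12 and Smith normal form diag(1,1,1,1,1,1,1,1,1,1,1,1).

Now H_k = ker ∂_k / im ∂_{k+1}, so:

  H_2: rank ker ∂_2 − rank ∂_3 = (14 − 12) − 0 = 2, and there is no ∂_3, so H_2 = Z^2.

H_2 ≅ Z^2.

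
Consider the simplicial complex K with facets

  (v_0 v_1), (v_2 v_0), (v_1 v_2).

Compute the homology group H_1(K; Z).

Fix the vertex order v_0 < v_1 < v_2 and write every simplex with vertices in increasing order. Then dim K = 1 and the simplices of K are:

  0-simplices (3): [v_0], [v_1], [v_2]
  1-simplices (3): [v_0,v_1], [v_0,v_2], [v_1,v_2]

Hence C_0 ≅ Z^3, C_1 ≅ Z^3.

∂_1: C_1 → C_0 maps an edge to its endpoints' difference, ∂[p,q] = q − p. For instance
  ∂[v_1,v_2] = [v_2] − [v_1].
The resulting 3×3 matrix has rank 2, and its Smith normal form has invariant factors (1,1).

Computing H_k = (kernel of ∂_k) / (image of ∂_{k+1}):

  H_1: rank ker ∂_1 − rank ∂_2 = (3 − 2) − 0 = 1, and there is no ∂_2, so H_1 = Z.

(K is a triangulation of the circle S^1.)

H_1 = Z.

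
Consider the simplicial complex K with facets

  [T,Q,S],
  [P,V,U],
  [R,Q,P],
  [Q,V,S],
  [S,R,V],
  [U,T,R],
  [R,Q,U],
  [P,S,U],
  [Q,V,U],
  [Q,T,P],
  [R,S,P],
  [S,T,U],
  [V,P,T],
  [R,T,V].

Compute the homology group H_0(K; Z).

H_0 ≅ Z.

Fix the vertex order P < Q < R < S < T < U < V and write every simplex with vertices in increasing order. Then dim K = 2 and the simplices of K are:

  0-simplices (7): P, Q, R, S, T, U, V
  1-simplices (21): PQ, PR, PS, PT, PU, PV, QR, QS, QT, QU, QV, RS, RT, RU, RV, ST, SU, SV, TU, TV, UV
  2-simplices (14): PQR, PQT, PRS, PSU, PTV, PUV, QRU, QST, QSV, QUV, RSV, RTU, RTV, STU

Hence C_0 ≅ Z^7, C_1 ≅ Z^21, C_2 ≅ Z^14.

The boundary map ∂_1: C_1 → C_0 sends each edge [p,q] (with p < q) to q − p. For instance
  ∂TU = U − T.
As a 7×21 matrix over Z this has rank 6, with invariant factors (1,1,1,1,1,1).

The boundary map ∂_2: C_2 → C_1 acts by ∂[p,q,r] = [q,r] − [p,r] + [p,q]. For instance
  ∂QSV = SV − QV + QS,
  ∂QST = ST − QT + QS.
The 21×14 boundary matrix has rank 13 and Smith normal form diag(1,1,1,1,1,1,1,1,1,1,1,1,1).

Now H_k = ker ∂_k / im ∂_{k+1}, so:

  H_0: rank C_0 − rank ∂_1 = 7 − 6 = 1, and the invariant factors of ∂_1 are all 1, so H_0 ≅ Z.

(K is a triangulation of the torus T^2.)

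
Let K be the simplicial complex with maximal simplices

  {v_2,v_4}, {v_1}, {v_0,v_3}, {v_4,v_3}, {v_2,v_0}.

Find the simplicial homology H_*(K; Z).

H_0 ≅ Z^2,  H_1 ≅ Z.

We work with the vertex ordering v_0 < v_1 < v_2 < v_3 < v_4. The simplices of K, each written with vertices in increasing order, are:

  0-simplices (5): [v_0], [v_1], [v_2], [v_3], [v_4]
  1-simplices (4): [v_0,v_2], [v_0,v_3], [v_2,v_4], [v_3,v_4]

Hence C_0 ≅ Z^5, C_1 ≅ Z^4.

∂_1: C_1 → C_0 sends each edge [p,q] (with p < q) to q − p. For instance
  ∂[v_0,v_2] = [v_2] − [v_0].
The 5×4 boundary matrix has rank 3 and Smith normal form diag(1,1,1).

From H_k ≅ ker(∂_k) / im(∂_{k+1}) we obtain:

  H_0: rank C_0 − rank ∂_1 = 5 − 3 = 2, and the invariant factors of ∂_1 are all 1, so H_0 ≅ Z^2.
  H_1: rank ker ∂_1 − rank ∂_2 = (4 − 3) − 0 = 1, and there is no ∂_2, so H_1 ≅ Z.

As a check, the Euler characteristic is 5 − 4 = 1, which agrees with 2 − 1 = 1.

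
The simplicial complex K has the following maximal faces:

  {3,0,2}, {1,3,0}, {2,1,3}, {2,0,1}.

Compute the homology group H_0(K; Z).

Take the total order 0 < 1 < 2 < 3 on the vertex set. Then K (dimension 2) consists of the simplices:

  0-simplices (4): [0], [1], [2], [3]
  1-simplices (6): [0,1], [0,2], [0,3], [1,2], [1,3], [2,3]
  2-simplices (4): [0,1,2], [0,1,3], [0,2,3], [1,2,3]

Hence C_0 ≅ Z^4, C_1 ≅ Z^6, C_2 ≅ Z^4.

The boundary map ∂_1: C_1 → C_0 sends each edge [p,q] (with p < q) to q − p.
As a 4×6 matrix over Z this has rank 3, with invariant factors (1,1,1).

∂_2: C_2 → C_1 sends each 2-simplex [p,q,r] to [q,r] − [p,r] + [p,q]. For instance
  ∂[0,1,2] = [1,2] − [0,2] + [0,1],
  ∂[0,2,3] = [2,3] − [0,3] + [0,2].
The resulting 6×4 matrix has rank 3, and its Smith normal form has invariant factors (1,1,1).

Now H_k = ker ∂_k / im ∂_{k+1}, so:

  H_0: rank C_0 − rank ∂_1 = 4 − 3 = 1, and the invariant factors of ∂_1 are all 1, so H_0 ≅ Z.

H_0 ≅ Z.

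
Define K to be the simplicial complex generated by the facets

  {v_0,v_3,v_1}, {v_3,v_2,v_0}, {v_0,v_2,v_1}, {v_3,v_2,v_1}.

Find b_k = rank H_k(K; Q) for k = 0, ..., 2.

b_0 = 1, b_1 = 0, b_2 = 1.

We work with the vertex ordering v_0 < v_1 < v_2 < v_3. The simplices of K, each written with vertices in increasing order, are:

  0-simplices (4): [v_0], [v_1], [v_2], [v_3]
  1-simplices (6): [v_0,v_1], [v_0,v_2], [v_0,v_3], [v_1,v_2], [v_1,v_3], [v_2,v_3]
  2-simplices (4): [v_0,v_1,v_2], [v_0,v_1,v_3], [v_0,v_2,v_3], [v_1,v_2,v_3]

Hence C_0 ≅ Z^4, C_1 ≅ Z^6, C_2 ≅ Z^4.

∂_1: C_1 → C_0 sends each edge [p,q] (with p < q) to q − p. For instance
  ∂[v_0,v_2] = [v_2] − [v_0].
The resulting 4×6 matrix has rank 3, and its Smith normal form has invariant factors (1,1,1).

Boundary ∂_2: C_2 → C_1 maps a triangle to the signed sum of its edges. For instance
  ∂[v_0,v_2,v_3] = [v_2,v_3] − [v_0,v_3] + [v_0,v_2],
  ∂[v_0,v_1,v_3] = [v_1,v_3] − [v_0,v_3] + [v_0,v_1].
The 6×4 boundary matrix has rank 3 and Smith normal form diag(1,1,1).

Reading off H_k = ker ∂_k / im ∂_{k+1}:

  H_0: rank C_0 − rank ∂_1 = 4 − 3 = 1, and the invariant factors of ∂_1 are all 1, so H_0 = Z.
  H_1: rank ker ∂_1 − rank ∂_2 = (6 − 3) − 3 = 0, and the invariant factors of ∂_2 are all 1, so H_1 = 0.
  H_2: rank ker ∂_2 − rank ∂_3 = (4 − 3) − 0 = 1, and there is no ∂_3, so H_2 = Z.

(K is a triangulation of the 2-sphere S^2.)

Hence the Betti numbers are b_0 = 1, b_1 = 0, b_2 = 1.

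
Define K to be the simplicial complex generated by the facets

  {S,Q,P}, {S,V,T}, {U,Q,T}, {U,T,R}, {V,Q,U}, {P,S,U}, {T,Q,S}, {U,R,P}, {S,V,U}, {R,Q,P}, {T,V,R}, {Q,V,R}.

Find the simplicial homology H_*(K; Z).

H_0 ≅ Z,  H_1 ≅ Z_2,  H_2 = 0.

Take the total order P < Q < R < S < T < U < V on the vertex set. Then K (dimension 2) consists of the simplices:

  0-simplices (7): P, Q, R, S, T, U, V
  1-simplices (18): PQ, PR, PS, PU, QR, QS, QT, QU, QV, RT, RU, RV, ST, SU, SV, TU, TV, UV
  2-simplices (12): PQR, PQS, PRU, PSU, QRV, QST, QTU, QUV, RTU, RTV, STV, SUV

so the chain groups are C_0 ≅ Z^7, C_1 ≅ Z^18, C_2 ≅ Z^12.

∂_1: C_1 → C_0 maps an edge to its endpoints' difference, ∂[p,q] = q − p. For instance
  ∂PQ = Q − P.
The 7×18 boundary matrix has rank 6 and Smith normal form diag(1,1,1,1,1,1).

Boundary ∂_2: C_2 → C_1 maps a triangle to the signed sum of its edges. For instance
  ∂PQR = QR − PR + PQ,
  ∂SUV = UV − SV + SU.
As a 18×12 matrix over Z this has rank 12, with invariant factors (1,1,1,1,1,1,1,1,1,1,1,2).

Computing H_k = (kernel of ∂_k) / (image of ∂_{k+1}):

  H_0: rank C_0 − rank ∂_1 = 7 − 6 = 1, and the invariant factors of ∂_1 are all 1, so H_0 ≅ Z.
  H_1: rank ker ∂_1 − rank ∂_2 = (18 − 6) − 12 = 0, and ∂_2 has invariant factor 2 > 1, so H_1 ≅ Z_2.
  H_2: rank ker ∂_2 − rank ∂_3 = (12 − 12) − 0 = 0, and there is no ∂_3, so H_2 ≅ 0.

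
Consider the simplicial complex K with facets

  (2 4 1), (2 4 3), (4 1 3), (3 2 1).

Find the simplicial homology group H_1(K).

Fix the vertex order 1 < 2 < 3 < 4 and write every simplex with vertices in increasing order. Then dim K = 2 and the simplices of K are:

  0-simplices (4): [1], [2], [3], [4]
  1-simplices (6): [1,2], [1,3], [1,4], [2,3], [2,4], [3,4]
  2-simplices (4): [1,2,3], [1,2,4], [1,3,4], [2,3,4]

so the chain groups are C_0 ≅ Z^4, C_1 ≅ Z^6, C_2 ≅ Z^4.

Boundary ∂_1: C_1 → C_0 is given by ∂[p,q] = [q] − [p]. For instance
  ∂[3,4] = [4] − [3].
As a 4×6 matrix over Z this has rank 3, with invariant factors (1,1,1).

The boundary map ∂_2: C_2 → C_1 acts by ∂[p,q,r] = [q,r] − [p,r] + [p,q]. For instance
  ∂[2,3,4] = [3,4] − [2,4] + [2,3],
  ∂[1,3,4] = [3,4] − [1,4] + [1,3].
As a 6×4 matrix over Z this has rank 3, with invariant factors (1,1,1).

Now H_k = ker ∂_k / im ∂_{k+1}, so:

  H_1: rank ker ∂_1 − rank ∂_2 = (6 − 3) − 3 = 0, and the invariant factors of ∂_2 are all 1, so H_1 = 0.

H_1 = 0.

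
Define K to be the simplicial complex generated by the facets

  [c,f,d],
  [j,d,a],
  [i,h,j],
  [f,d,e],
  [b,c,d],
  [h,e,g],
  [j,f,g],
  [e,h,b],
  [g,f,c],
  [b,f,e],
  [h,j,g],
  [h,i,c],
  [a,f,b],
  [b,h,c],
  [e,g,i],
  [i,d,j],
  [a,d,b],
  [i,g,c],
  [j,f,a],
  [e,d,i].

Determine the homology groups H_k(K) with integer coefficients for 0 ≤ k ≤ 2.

H_0 = Z,  H_1 = Z ⊕ Z/2,  H_2 = 0.

We work with the vertex ordering a < b < c < d < e < f < g < h < i < j. The simplices of K, each written with vertices in increasing order, are:

  0-simplices (10): a, b, c, d, e, f, g, h, i, j
  1-simplices (30): ab, ad, af, aj, bc, bd, be, bf, bh, cd, cf, cg, ch, ci, de, df, di, dj, ef, eg, eh, ei, fg, fj, gh, gi, gj, hi, hj, ij
  2-simplices (20): abd, abf, adj, afj, bcd, bch, bef, beh, cdf, cfg, cgi, chi, def, dei, dij, egh, egi, fgj, ghj, hij

Hence C_0 ≅ Z^10, C_1 ≅ Z^30, C_2 ≅ Z^20.

Boundary ∂_1: C_1 → C_0 maps an edge to its endpoints' difference, ∂[p,q] = q − p. For instance
  ∂bf = f − b.
As a 10×30 matrix over Z this has rank 9, with invariant factors (1,1,1,1,1,1,1,1,1).

∂_2: C_2 → C_1 maps a triangle to the signed sum of its edges. For instance
  ∂hij = ij − hj + hi,
  ∂cdf = df − cf + cd.
The resulting 30×20 matrix has rank 20, and its Smith normal form has invariant factors (1,1,1,1,1,1,1,1,1,1,1,1,1,1,1,1,1,1,1,2).

Computing H_k = (kernel of ∂_k) / (image of ∂_{k+1}):

  H_0: rank C_0 − rank ∂_1 = 10 − 9 = 1, and the invariant factors of ∂_1 are all 1, so H_0 ≅ Z.
  H_1: rank ker ∂_1 − rank ∂_2 = (30 − 9) − 20 = 1, and ∂_2 has invariant factor 2 > 1, so H_1 ≅ Z ⊕ Z/2.
  H_2: rank ker ∂_2 − rank ∂_3 = (20 − 20) − 0 = 0, and there is no ∂_3, so H_2 ≅ 0.

As a check, the Euler characteristic is 10 − 30 + 20 = 0, which agrees with 1 − 1 + 0 = 0.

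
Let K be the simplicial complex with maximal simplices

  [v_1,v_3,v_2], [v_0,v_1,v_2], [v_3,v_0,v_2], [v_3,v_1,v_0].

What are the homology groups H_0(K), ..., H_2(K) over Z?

We work with the vertex ordering v_0 < v_1 < v_2 < v_3. The simplices of K, each written with vertices in increasing order, are:

  0-simplices (4): [v_0], [v_1], [v_2], [v_3]
  1-simplices (6): [v_0,v_1], [v_0,v_2], [v_0,v_3], [v_1,v_2], [v_1,v_3], [v_2,v_3]
  2-simplices (4): [v_0,v_1,v_2], [v_0,v_1,v_3], [v_0,v_2,v_3], [v_1,v_2,v_3]

Hence C_0 ≅ Z^4, C_1 ≅ Z^6, C_2 ≅ Z^4.

The boundary map ∂_1: C_1 → C_0 sends each edge [p,q] (with p < q) to q − p. For instance
  ∂[v_1,v_2] = [v_2] − [v_1].
This gives a 4×6 integer matrix of rank 3; reducing to Smith normal form yields diagonal entries (1,1,1).

Boundary ∂_2: C_2 → C_1 acts by ∂[p,q,r] = [q,r] − [p,r] + [p,q]. For instance
  ∂[v_1,v_2,v_3] = [v_2,v_3] − [v_1,v_3] + [v_1,v_2],
  ∂[v_0,v_1,v_3] = [v_1,v_3] − [v_0,v_3] + [v_0,v_1].
The resulting 6×4 matrix has rank 3, and its Smith normal form has invariant factors (1,1,1).

Now H_k = ker ∂_k / im ∂_{k+1}, so:

  H_0: rank C_0 − rank ∂_1 = 4 − 3 = 1, and the invariant factors of ∂_1 are all 1, so H_0 = Z.
  H_1: rank ker ∂_1 − rank ∂_2 = (6 − 3) − 3 = 0, and the invariant factors of ∂_2 are all 1, so H_1 = 0.
  H_2: rank ker ∂_2 − rank ∂_3 = (4 − 3) − 0 = 1, and there is no ∂_3, so H_2 = Z.

As a check, the Euler characteristic is 4 − 6 + 4 = 2, which agrees with 1 − 0 + 1 = 2.
(K is a triangulation of the 2-sphere S^2.)

H_0 ≅ Z,  H_1 = 0,  H_2 ≅ Z.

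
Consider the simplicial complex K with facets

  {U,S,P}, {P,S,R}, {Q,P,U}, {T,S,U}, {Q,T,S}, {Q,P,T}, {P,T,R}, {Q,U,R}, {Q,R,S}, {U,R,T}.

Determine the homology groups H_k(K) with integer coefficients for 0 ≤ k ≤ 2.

H_0 ≅ Z,  H_1 ≅ Z/2Z,  H_2 = 0.

We work with the vertex ordering P < Q < R < S < T < U. The simplices of K, each written with vertices in increasing order, are:

  0-simplices (6): P, Q, R, S, T, U
  1-simplices (15): PQ, PR, PS, PT, PU, QR, QS, QT, QU, RS, RT, RU, ST, SU, TU
  2-simplices (10): PQT, PQU, PRS, PRT, PSU, QRS, QRU, QST, RTU, STU

Hence C_0 ≅ Z^6, C_1 ≅ Z^15, C_2 ≅ Z^10.

The boundary map ∂_1: C_1 → C_0 is given by ∂[p,q] = [q] − [p]. For instance
  ∂PU = U − P.
The resulting 6×15 matrix has rank 5, and its Smith normal form has invariant factors (1,1,1,1,1).

The boundary map ∂_2: C_2 → C_1 maps a triangle to the signed sum of its edges. For instance
  ∂QRS = RS − QS + QR,
  ∂QST = ST − QT + QS.
As a 15×10 matrix over Z this has rank 10, with invariant factors (1,1,1,1,1,1,1,1,1,2).

From H_k ≅ ker(∂_k) / im(∂_{k+1}) we obtain:

  H_0: rank C_0 − rank ∂_1 = 6 − 5 = 1, and the invariant factors of ∂_1 are all 1, so H_0 = Z.
  H_1: rank ker ∂_1 − rank ∂_2 = (15 − 5) − 10 = 0, and ∂_2 has invariant factor 2 > 1, so H_1 = Z/2Z.
  H_2: rank ker ∂_2 − rank ∂_3 = (10 − 10) − 0 = 0, and there is no ∂_3, so H_2 = 0.

(K is a triangulation of the real projective plane RP^2.)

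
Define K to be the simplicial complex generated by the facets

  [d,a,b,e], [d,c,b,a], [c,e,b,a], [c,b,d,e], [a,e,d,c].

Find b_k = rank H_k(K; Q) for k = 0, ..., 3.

K has 5 vertices, 10 edges, 10 triangles, 5 3-simplices.
rank ∂_0 = 0, rank ∂_1 = 4 ⇒ b_0 = 5 − 0 − 4 = 1; all invariant factors of ∂_1 are 1 so no torsion. So H_0 ≅ Z.
rank ∂_1 = 4, rank ∂_2 = 6 ⇒ b_1 = 10 − 4 − 6 = 0; all invariant factors of ∂_2 are 1 so no torsion. So H_1 ≅ 0.
rank ∂_2 = 6, rank ∂_3 = 4 ⇒ b_2 = 10 − 6 − 4 = 0; all invariant factors of ∂_3 are 1 so no torsion. So H_2 ≅ 0.
rank ∂_3 = 4, rank ∂_4 = 0 ⇒ b_3 = 5 − 4 − 0 = 1. So H_3 ≅ Z.

b_0 = 1, b_1 = 0, b_2 = 0, b_3 = 1.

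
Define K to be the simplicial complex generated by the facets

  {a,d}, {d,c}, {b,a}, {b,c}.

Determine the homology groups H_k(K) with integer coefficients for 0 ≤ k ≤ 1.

H_0 = Z,  H_1 = Z.

K has 4 vertices, 4 edges.
rank ∂_0 = 0, rank ∂_1 = 3 ⇒ b_0 = 4 − 0 − 3 = 1; all invariant factors of ∂_1 are 1 so no torsion. So H_0 = Z.
rank ∂_1 = 3, rank ∂_2 = 0 ⇒ b_1 = 4 − 3 − 0 = 1. So H_1 = Z.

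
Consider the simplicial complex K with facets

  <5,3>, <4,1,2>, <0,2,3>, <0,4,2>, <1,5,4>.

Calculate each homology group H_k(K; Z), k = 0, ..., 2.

H_0 = Z,  H_1 = Z,  H_2 = 0.

Order the vertices as 0 < 1 < 2 < 3 < 4 < 5. Listing each simplex with vertices in this order, K has dimension 2 with simplices:

  0-simplices (6): [0], [1], [2], [3], [4], [5]
  1-simplices (10): [0,2], [0,3], [0,4], [1,2], [1,4], [1,5], [2,3], [2,4], [3,5], [4,5]
  2-simplices (4): [0,2,3], [0,2,4], [1,2,4], [1,4,5]

so the chain groups are C_0 ≅ Z^6, C_1 ≅ Z^10, C_2 ≅ Z^4.

∂_1: C_1 → C_0 is given by ∂[p,q] = [q] − [p]. For instance
  ∂[0,4] = [4] − [0].
This gives a 6×10 integer matrix of rank 5; reducing to Smith normal form yields diagonal entries (1,1,1,1,1).

∂_2: C_2 → C_1 sends each 2-simplex [p,q,r] to [q,r] − [p,r] + [p,q]. For instance
  ∂[0,2,4] = [2,4] − [0,4] + [0,2],
  ∂[1,2,4] = [2,4] − [1,4] + [1,2].
As a 10×4 matrix over Z this has rank 4, with invariant factors (1,1,1,1).

Reading off H_k = ker ∂_k / im ∂_{k+1}:

  H_0: rank C_0 − rank ∂_1 = 6 − 5 = 1, and the invariant factors of ∂_1 are all 1, so H_0 = Z.
  H_1: rank ker ∂_1 − rank ∂_2 = (10 − 5) − 4 = 1, and the invariant factors of ∂_2 are all 1, so H_1 = Z.
  H_2: rank ker ∂_2 − rank ∂_3 = (4 − 4) − 0 = 0, and there is no ∂_3, so H_2 = 0.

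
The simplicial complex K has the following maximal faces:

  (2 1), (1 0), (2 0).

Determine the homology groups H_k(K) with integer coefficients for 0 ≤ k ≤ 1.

Fix the vertex order 0 < 1 < 2 and write every simplex with vertices in increasing order. Then dim K = 1 and the simplices of K are:

  0-simplices (3): [0], [1], [2]
  1-simplices (3): [0,1], [0,2], [1,2]

so the chain groups are C_0 ≅ Z^3, C_1 ≅ Z^3.

The boundary map ∂_1: C_1 → C_0 maps an edge to its endpoints' difference, ∂[p,q] = q − p.
As a 3×3 matrix over Z this has rank 2, with invariant factors (1,1).

Now H_k = ker ∂_k / im ∂_{k+1}, so:

  H_0: rank C_0 − rank ∂_1 = 3 − 2 = 1, and the invariant factors of ∂_1 are all 1, so H_0 = Z.
  H_1: rank ker ∂_1 − rank ∂_2 = (3 − 2) − 0 = 1, and there is no ∂_2, so H_1 = Z.

As a check, the Euler characteristic is 3 − 3 = 0, which agrees with 1 − 1 = 0.

H_0 ≅ Z,  H_1 ≅ Z.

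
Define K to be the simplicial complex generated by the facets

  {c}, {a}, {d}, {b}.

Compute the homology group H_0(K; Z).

K has 4 vertices.
rank ∂_0 = 0, rank ∂_1 = 0 ⇒ b_0 = 4 − 0 − 0 = 4. So H_0 ≅ Z^4.

H_0 = Z^4.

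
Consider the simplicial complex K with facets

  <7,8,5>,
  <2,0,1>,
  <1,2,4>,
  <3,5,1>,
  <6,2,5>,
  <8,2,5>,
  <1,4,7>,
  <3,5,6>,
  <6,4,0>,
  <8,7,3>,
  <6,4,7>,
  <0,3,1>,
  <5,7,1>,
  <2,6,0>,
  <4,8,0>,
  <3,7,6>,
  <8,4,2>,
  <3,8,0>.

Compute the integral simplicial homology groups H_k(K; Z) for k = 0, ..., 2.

We work with the vertex ordering 0 < 1 < 2 < 3 < 4 < 5 < 6 < 7 < 8. The simplices of K, each written with vertices in increasing order, are:

  0-simplices (9): [0], [1], [2], [3], [4], [5], [6], [7], [8]
  1-simplices (27): (27 of them)
  2-simplices (18): [0,1,2], [0,1,3], [0,2,6], [0,3,8], [0,4,6], [0,4,8], [1,2,4], [1,3,5], [1,4,7], [1,5,7], [2,4,8], [2,5,6], [2,5,8], [3,5,6], [3,6,7], [3,7,8], [4,6,7], [5,7,8]

Hence C_0 ≅ Z^9, C_1 ≅ Z^27, C_2 ≅ Z^18.

Boundary ∂_1: C_1 → C_0 is given by ∂[p,q] = [q] − [p]. For instance
  ∂[1,7] = [7] − [1].
The resulting 9×27 matrix has rank 8, and its Smith normal form has invariant factors (1,1,1,1,1,1,1,1).

Boundary ∂_2: C_2 → C_1 maps a triangle to the signed sum of its edges. For instance
  ∂[4,6,7] = [6,7] − [4,7] + [4,6],
  ∂[5,7,8] = [7,8] − [5,8] + [5,7].
The resulting 27×18 matrix has rank 18, and its Smith normal form has invariant factors (1,1,1,1,1,1,1,1,1,1,1,1,1,1,1,1,1,2).

Computing H_k = (kernel of ∂_k) / (image of ∂_{k+1}):

  H_0: rank C_0 − rank ∂_1 = 9 − 8 = 1, and the invariant factors of ∂_1 are all 1, so H_0 = Z.
  H_1: rank ker ∂_1 − rank ∂_2 = (27 − 8) − 18 = 1, and ∂_2 has invariant factor 2 > 1, so H_1 = Z ⊕ Z_2.
  H_2: rank ker ∂_2 − rank ∂_3 = (18 − 18) − 0 = 0, and there is no ∂_3, so H_2 = 0.

H_0 ≅ Z,  H_1 ≅ Z ⊕ Z_2,  H_2 = 0.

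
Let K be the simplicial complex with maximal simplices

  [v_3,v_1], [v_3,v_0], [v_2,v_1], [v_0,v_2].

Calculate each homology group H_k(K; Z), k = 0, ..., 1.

Fix the vertex order v_0 < v_1 < v_2 < v_3 and write every simplex with vertices in increasing order. Then dim K = 1 and the simplices of K are:

  0-simplices (4): [v_0], [v_1], [v_2], [v_3]
  1-simplices (4): [v_0,v_2], [v_0,v_3], [v_1,v_2], [v_1,v_3]

so the chain groups are C_0 ≅ Z^4, C_1 ≅ Z^4.

Boundary ∂_1: C_1 → C_0 maps an edge to its endpoints' difference, ∂[p,q] = q − p.
The 4×4 boundary matrix has rank 3 and Smith normal form diag(1,1,1).

Now H_k = ker ∂_k / im ∂_{k+1}, so:

  H_0: rank C_0 − rank ∂_1 = 4 − 3 = 1, and the invariant factors of ∂_1 are all 1, so H_0 = Z.
  H_1: rank ker ∂_1 − rank ∂_2 = (4 − 3) − 0 = 1, and there is no ∂_2, so H_1 = Z.

(K is a triangulation of the circle S^1.)

H_0 ≅ Z,  H_1 ≅ Z.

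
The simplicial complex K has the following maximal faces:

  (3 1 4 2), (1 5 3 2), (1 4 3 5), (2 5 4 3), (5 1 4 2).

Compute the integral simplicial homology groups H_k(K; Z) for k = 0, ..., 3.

Take the total order 1 < 2 < 3 < 4 < 5 on the vertex set. Then K (dimension 3) consists of the simplices:

  0-simplices (5): [1], [2], [3], [4], [5]
  1-simplices (10): [1,2], [1,3], [1,4], [1,5], [2,3], [2,4], [2,5], [3,4], [3,5], [4,5]
  2-simplices (10): [1,2,3], [1,2,4], [1,2,5], [1,3,4], [1,3,5], [1,4,5], [2,3,4], [2,3,5], [2,4,5], [3,4,5]
  3-simplices (5): [1,2,3,4], [1,2,3,5], [1,2,4,5], [1,3,4,5], [2,3,4,5]

so the chain groups are C_0 ≅ Z^5, C_1 ≅ Z^10, C_2 ≅ Z^10, C_3 ≅ Z^5.

Boundary ∂_1: C_1 → C_0 maps an edge to its endpoints' difference, ∂[p,q] = q − p.
As a 5×10 matrix over Z this has rank 4, with invariant factors (1,1,1,1).

The boundary map ∂_2: C_2 → C_1 sends each 2-simplex [p,q,r] to [q,r] − [p,r] + [p,q]. For instance
  ∂[1,3,4] = [3,4] − [1,4] + [1,3],
  ∂[1,4,5] = [4,5] − [1,5] + [1,4].
As a 10×10 matrix over Z this has rank 6, with invariant factors (1,1,1,1,1,1).

Boundary ∂_3: C_3 → C_2 sends each 3-simplex σ to the alternating sum Σ_i (−1)^i (σ with its i-th vertex removed). For instance
  ∂[1,3,4,5] = [3,4,5] − [1,4,5] + [1,3,5] − [1,3,4],
  ∂[1,2,3,5] = [2,3,5] − [1,3,5] + [1,2,5] − [1,2,3].
The 10×5 boundary matrix has rank 4 and Smith normal form diag(1,1,1,1).

Reading off H_k = ker ∂_k / im ∂_{k+1}:

  H_0: rank C_0 − rank ∂_1 = 5 − 4 = 1, and the invariant factors of ∂_1 are all 1, so H_0 ≅ Z.
  H_1: rank ker ∂_1 − rank ∂_2 = (10 − 4) − 6 = 0, and the invariant factors of ∂_2 are all 1, so H_1 ≅ 0.
  H_2: rank ker ∂_2 − rank ∂_3 = (10 − 6) − 4 = 0, and the invariant factors of ∂_3 are all 1, so H_2 ≅ 0.
  H_3: rank ker ∂_3 − rank ∂_4 = (5 − 4) − 0 = 1, and there is no ∂_4, so H_3 ≅ Z.

As a check, the Euler characteristic is 5 − 10 + 10 − 5 = 0, which agrees with 1 − 0 + 0 − 1 = 0.

H_0 = Z,  H_1 = 0,  H_2 = 0,  H_3 = Z.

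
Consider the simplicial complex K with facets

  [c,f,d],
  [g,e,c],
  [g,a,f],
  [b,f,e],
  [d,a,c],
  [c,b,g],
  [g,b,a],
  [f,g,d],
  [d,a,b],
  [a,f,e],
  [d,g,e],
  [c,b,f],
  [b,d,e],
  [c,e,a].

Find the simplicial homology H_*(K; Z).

We work with the vertex ordering a < b < c < d < e < f < g. The simplices of K, each written with vertices in increasing order, are:

  0-simplices (7): a, b, c, d, e, f, g
  1-simplices (21): ab, ac, ad, ae, af, ag, bc, bd, be, bf, bg, cd, ce, cf, cg, de, df, dg, ef, eg, fg
  2-simplices (14): abd, abg, acd, ace, aef, afg, bcf, bcg, bde, bef, cdf, ceg, deg, dfg

Hence C_0 ≅ Z^7, C_1 ≅ Z^21, C_2 ≅ Z^14.

The boundary map ∂_1: C_1 → C_0 sends each edge [p,q] (with p < q) to q − p.
As a 7×21 matrix over Z this has rank 6, with invariant factors (1,1,1,1,1,1).

Boundary ∂_2: C_2 → C_1 maps a triangle to the signed sum of its edges. For instance
  ∂bef = ef − bf + be,
  ∂deg = eg − dg + de.
The resulting 21×14 matrix has rank 13, and its Smith normal form has invariant factors (1,1,1,1,1,1,1,1,1,1,1,1,1).

Now H_k = ker ∂_k / im ∂_{k+1}, so:

  H_0: rank C_0 − rank ∂_1 = 7 − 6 = 1, and the invariant factors of ∂_1 are all 1, so H_0 = Z.
  H_1: rank ker ∂_1 − rank ∂_2 = (21 − 6) − 13 = 2, and the invariant factors of ∂_2 are all 1, so H_1 = Z^2.
  H_2: rank ker ∂_2 − rank ∂_3 = (14 − 13) − 0 = 1, and there is no ∂_3, so H_2 = Z.

As a check, the Euler characteristic is 7 − 21 + 14 = 0, which agrees with 1 − 2 + 1 = 0.
(K is a triangulation of the torus T^2.)

H_0 ≅ Z,  H_1 ≅ Z^2,  H_2 ≅ Z.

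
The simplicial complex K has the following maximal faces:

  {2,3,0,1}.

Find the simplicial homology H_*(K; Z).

H_0 = Z,  H_1 = 0,  H_2 = 0,  H_3 = 0.

Take the total order 0 < 1 < 2 < 3 on the vertex set. Then K (dimension 3) consists of the simplices:

  0-simplices (4): [0], [1], [2], [3]
  1-simplices (6): [0,1], [0,2], [0,3], [1,2], [1,3], [2,3]
  2-simplices (4): [0,1,2], [0,1,3], [0,2,3], [1,2,3]
  3-simplices (1): [0,1,2,3]

so the chain groups are C_0 ≅ Z^4, C_1 ≅ Z^6, C_2 ≅ Z^4, C_3 ≅ Z^1.

The boundary map ∂_1: C_1 → C_0 sends each edge [p,q] (with p < q) to q − p.
This gives a 4×6 integer matrix of rank 3; reducing to Smith normal form yields diagonal entries (1,1,1).

∂_2: C_2 → C_1 maps a triangle to the signed sum of its edges. For instance
  ∂[0,2,3] = [2,3] − [0,3] + [0,2],
  ∂[0,1,2] = [1,2] − [0,2] + [0,1].
The 6×4 boundary matrix has rank 3 and Smith normal form diag(1,1,1).

Boundary ∂_3: C_3 → C_2 sends each 3-simplex σ to the alternating sum Σ_i (−1)^i (σ with its i-th vertex removed). For instance
  ∂[0,1,2,3] = [1,2,3] − [0,2,3] + [0,1,3] − [0,1,2].
This gives a 4×1 integer matrix of rank 1; reducing to Smith normal form yields diagonal entries (1).

From H_k ≅ ker(∂_k) / im(∂_{k+1}) we obtain:

  H_0: rank C_0 − rank ∂_1 = 4 − 3 = 1, and the invariant factors of ∂_1 are all 1, so H_0 = Z.
  H_1: rank ker ∂_1 − rank ∂_2 = (6 − 3) − 3 = 0, and the invariant factors of ∂_2 are all 1, so H_1 = 0.
  H_2: rank ker ∂_2 − rank ∂_3 = (4 − 3) − 1 = 0, and the invariant factors of ∂_3 are all 1, so H_2 = 0.
  H_3: rank ker ∂_3 − rank ∂_4 = (1 − 1) − 0 = 0, and there is no ∂_4, so H_3 = 0.

As a check, the Euler characteristic is 4 − 6 + 4 − 1 = 1, which agrees with 1 − 0 + 0 − 0 = 1.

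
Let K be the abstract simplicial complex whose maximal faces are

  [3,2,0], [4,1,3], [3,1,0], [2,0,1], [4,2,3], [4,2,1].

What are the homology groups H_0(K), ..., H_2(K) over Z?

Fix the vertex order 0 < 1 < 2 < 3 < 4 and write every simplex with vertices in increasing order. Then dim K = 2 and the simplices of K are:

  0-simplices (5): [0], [1], [2], [3], [4]
  1-simplices (9): [0,1], [0,2], [0,3], [1,2], [1,3], [1,4], [2,3], [2,4], [3,4]
  2-simplices (6): [0,1,2], [0,1,3], [0,2,3], [1,2,4], [1,3,4], [2,3,4]

so the chain groups are C_0 ≅ Z^5, C_1 ≅ Z^9, C_2 ≅ Z^6.

The boundary map ∂_1: C_1 → C_0 maps an edge to its endpoints' difference, ∂[p,q] = q − p. For instance
  ∂[3,4] = [4] − [3].
This gives a 5×9 integer matrix of rank 4; reducing to Smith normal form yields diagonal entries (1,1,1,1).

Boundary ∂_2: C_2 → C_1 maps a triangle to the signed sum of its edges. For instance
  ∂[1,2,4] = [2,4] − [1,4] + [1,2],
  ∂[0,1,2] = [1,2] − [0,2] + [0,1].
The resulting 9×6 matrix has rank 5, and its Smith normal form has invariant factors (1,1,1,1,1).

Now H_k = ker ∂_k / im ∂_{k+1}, so:

  H_0: rank C_0 − rank ∂_1 = 5 − 4 = 1, and the invariant factors of ∂_1 are all 1, so H_0 = Z.
  H_1: rank ker ∂_1 − rank ∂_2 = (9 − 4) − 5 = 0, and the invariant factors of ∂_2 are all 1, so H_1 = 0.
  H_2: rank ker ∂_2 − rank ∂_3 = (6 − 5) − 0 = 1, and there is no ∂_3, so H_2 = Z.

(K is a triangulation of the 2-sphere S^2.)

H_0 = Z,  H_1 = 0,  H_2 = Z.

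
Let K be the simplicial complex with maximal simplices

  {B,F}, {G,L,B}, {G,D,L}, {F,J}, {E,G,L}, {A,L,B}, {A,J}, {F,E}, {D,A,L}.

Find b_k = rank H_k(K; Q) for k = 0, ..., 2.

b_0 = 1, b_1 = 2, b_2 = 0.

We work with the vertex ordering A < B < D < E < F < G < J < L. The simplices of K, each written with vertices in increasing order, are:

  0-simplices (8): A, B, D, E, F, G, J, L
  1-simplices (14): AB, AD, AJ, AL, BF, BG, BL, DG, DL, EF, EG, EL, FJ, GL
  2-simplices (5): ABL, ADL, BGL, DGL, EGL

Hence C_0 ≅ Z^8, C_1 ≅ Z^14, C_2 ≅ Z^5.

Boundary ∂_1: C_1 → C_0 maps an edge to its endpoints' difference, ∂[p,q] = q − p.
The 8×14 boundary matrix has rank 7 and Smith normal form diag(1,1,1,1,1,1,1).

The boundary map ∂_2: C_2 → C_1 maps a triangle to the signed sum of its edges. For instance
  ∂ABL = BL − AL + AB,
  ∂EGL = GL − EL + EG.
As a 14×5 matrix over Z this has rank 5, with invariant factors (1,1,1,1,1).

Computing H_k = (kernel of ∂_k) / (image of ∂_{k+1}):

  H_0: rank C_0 − rank ∂_1 = 8 − 7 = 1, and the invariant factors of ∂_1 are all 1, so H_0 = Z.
  H_1: rank ker ∂_1 − rank ∂_2 = (14 − 7) − 5 = 2, and the invariant factors of ∂_2 are all 1, so H_1 = Z^2.
  H_2: rank ker ∂_2 − rank ∂_3 = (5 − 5) − 0 = 0, and there is no ∂_3, so H_2 = 0.

Hence the Betti numbers are b_0 = 1, b_1 = 2, b_2 = 0.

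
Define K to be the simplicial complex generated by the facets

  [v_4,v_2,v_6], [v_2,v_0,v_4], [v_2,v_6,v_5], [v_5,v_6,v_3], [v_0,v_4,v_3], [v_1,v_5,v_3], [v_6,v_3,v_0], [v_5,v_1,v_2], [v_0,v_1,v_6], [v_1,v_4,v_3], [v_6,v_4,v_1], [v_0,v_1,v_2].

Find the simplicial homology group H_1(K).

K has 7 vertices, 18 edges, 12 triangles.
rank ∂_1 = 6, rank ∂_2 = 12 ⇒ b_1 = 18 − 6 − 12 = 0; ∂_2 has invariant factor(s) [2] giving torsion. So H_1 ≅ Z/2Z.

H_1 = Z/2Z.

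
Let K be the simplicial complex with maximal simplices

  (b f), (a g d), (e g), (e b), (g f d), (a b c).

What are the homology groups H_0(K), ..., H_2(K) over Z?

H_0 ≅ Z,  H_1 ≅ Z^2,  H_2 = 0.

Order the vertices as a < b < c < d < e < f < g. Listing each simplex with vertices in this order, K has dimension 2 with simplices:

  0-simplices (7): a, b, c, d, e, f, g
  1-simplices (11): ab, ac, ad, ag, bc, be, bf, df, dg, eg, fg
  2-simplices (3): abc, adg, dfg

so the chain groups are C_0 ≅ Z^7, C_1 ≅ Z^11, C_2 ≅ Z^3.

Boundary ∂_1: C_1 → C_0 sends each edge [p,q] (with p < q) to q − p.
This gives a 7×11 integer matrix of rank 6; reducing to Smith normal form yields diagonal entries (1,1,1,1,1,1).

∂_2: C_2 → C_1 acts by ∂[p,q,r] = [q,r] − [p,r] + [p,q]. For instance
  ∂adg = dg − ag + ad,
  ∂dfg = fg − dg + df.
As a 11×3 matrix over Z this has rank 3, with invariant factors (1,1,1).

Computing H_k = (kernel of ∂_k) / (image of ∂_{k+1}):

  H_0: rank C_0 − rank ∂_1 = 7 − 6 = 1, and the invariant factors of ∂_1 are all 1, so H_0 = Z.
  H_1: rank ker ∂_1 − rank ∂_2 = (11 − 6) − 3 = 2, and the invariant factors of ∂_2 are all 1, so H_1 = Z^2.
  H_2: rank ker ∂_2 − rank ∂_3 = (3 − 3) − 0 = 0, and there is no ∂_3, so H_2 = 0.

As a check, the Euler characteristic is 7 − 11 + 3 = -1, which agrees with 1 − 2 + 0 = -1.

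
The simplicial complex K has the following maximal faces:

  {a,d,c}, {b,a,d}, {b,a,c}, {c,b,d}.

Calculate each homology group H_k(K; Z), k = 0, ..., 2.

H_0 = Z,  H_1 = 0,  H_2 = Z.

We work with the vertex ordering a < b < c < d. The simplices of K, each written with vertices in increasing order, are:

  0-simplices (4): a, b, c, d
  1-simplices (6): ab, ac, ad, bc, bd, cd
  2-simplices (4): abc, abd, acd, bcd

Hence C_0 ≅ Z^4, C_1 ≅ Z^6, C_2 ≅ Z^4.

Boundary ∂_1: C_1 → C_0 sends each edge [p,q] (with p < q) to q − p. For instance
  ∂bd = d − b.
This gives a 4×6 integer matrix of rank 3; reducing to Smith normal form yields diagonal entries (1,1,1).

∂_2: C_2 → C_1 maps a triangle to the signed sum of its edges. For instance
  ∂abd = bd − ad + ab,
  ∂bcd = cd − bd + bc.
This gives a 6×4 integer matrix of rank 3; reducing to Smith normal form yields diagonal entries (1,1,1).

Computing H_k = (kernel of ∂_k) / (image of ∂_{k+1}):

  H_0: rank C_0 − rank ∂_1 = 4 − 3 = 1, and the invariant factors of ∂_1 are all 1, so H_0 = Z.
  H_1: rank ker ∂_1 − rank ∂_2 = (6 − 3) − 3 = 0, and the invariant factors of ∂_2 are all 1, so H_1 = 0.
  H_2: rank ker ∂_2 − rank ∂_3 = (4 − 3) − 0 = 1, and there is no ∂_3, so H_2 = Z.

As a check, the Euler characteristic is 4 − 6 + 4 = 2, which agrees with 1 − 0 + 1 = 2.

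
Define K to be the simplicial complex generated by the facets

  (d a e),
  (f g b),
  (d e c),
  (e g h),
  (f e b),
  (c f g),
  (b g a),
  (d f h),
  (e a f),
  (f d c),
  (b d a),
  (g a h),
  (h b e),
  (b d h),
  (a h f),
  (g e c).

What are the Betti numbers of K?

Order the vertices as a < b < c < d < e < f < g < h. Listing each simplex with vertices in this order, K has dimension 2 with simplices:

  0-simplices (8): a, b, c, d, e, f, g, h
  1-simplices (24): ab, ad, ae, af, ag, ah, bd, be, bf, bg, bh, cd, ce, cf, cg, de, df, dh, ef, eg, eh, fg, fh, gh
  2-simplices (16): abd, abg, ade, aef, afh, agh, bdh, bef, beh, bfg, cde, cdf, ceg, cfg, dfh, egh

Hence C_0 ≅ Z^8, C_1 ≅ Z^24, C_2 ≅ Z^16.

Boundary ∂_1: C_1 → C_0 maps an edge to its endpoints' difference, ∂[p,q] = q − p.
The 8×24 boundary matrix has rank 7 and Smith normal form diag(1,1,1,1,1,1,1).

∂_2: C_2 → C_1 sends each 2-simplex [p,q,r] to [q,r] − [p,r] + [p,q]. For instance
  ∂abd = bd − ad + ab,
  ∂bfg = fg − bg + bf.
The 24×16 boundary matrix has rank 15 and Smith normal form diag(1,1,1,1,1,1,1,1,1,1,1,1,1,1,1).

Now H_k = ker ∂_k / im ∂_{k+1}, so:

  H_0: rank C_0 − rank ∂_1 = 8 − 7 = 1, and the invariant factors of ∂_1 are all 1, so H_0 = Z.
  H_1: rank ker ∂_1 − rank ∂_2 = (24 − 7) − 15 = 2, and the invariant factors of ∂_2 are all 1, so H_1 = Z^2.
  H_2: rank ker ∂_2 − rank ∂_3 = (16 − 15) − 0 = 1, and there is no ∂_3, so H_2 = Z.

(K is a triangulation of the torus T^2.)

Hence the Betti numbers are b_0 = 1, b_1 = 2, b_2 = 1.

b_0 = 1, b_1 = 2, b_2 = 1.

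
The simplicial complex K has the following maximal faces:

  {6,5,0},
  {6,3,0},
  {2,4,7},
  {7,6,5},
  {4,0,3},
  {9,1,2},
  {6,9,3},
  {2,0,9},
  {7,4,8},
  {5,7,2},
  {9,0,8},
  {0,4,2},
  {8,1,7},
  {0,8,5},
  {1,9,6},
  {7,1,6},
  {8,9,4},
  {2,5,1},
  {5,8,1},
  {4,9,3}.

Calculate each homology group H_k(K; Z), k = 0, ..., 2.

H_0 ≅ Z,  H_1 ≅ Z ⊕ Z/2,  H_2 = 0.

K has 10 vertices, 30 edges, 20 triangles.
rank ∂_0 = 0, rank ∂_1 = 9 ⇒ b_0 = 10 − 0 − 9 = 1; all invariant factors of ∂_1 are 1 so no torsion. So H_0 ≅ Z.
rank ∂_1 = 9, rank ∂_2 = 20 ⇒ b_1 = 30 − 9 − 20 = 1; ∂_2 has invariant factor(s) [2] giving torsion. So H_1 ≅ Z ⊕ Z/2.
rank ∂_2 = 20, rank ∂_3 = 0 ⇒ b_2 = 20 − 20 − 0 = 0. So H_2 ≅ 0.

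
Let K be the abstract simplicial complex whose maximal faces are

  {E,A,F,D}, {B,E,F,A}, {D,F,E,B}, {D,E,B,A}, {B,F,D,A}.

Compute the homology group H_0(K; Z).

H_0 = Z.

Take the total order A < B < D < E < F on the vertex set. Then K (dimension 3) consists of the simplices:

  0-simplices (5): A, B, D, E, F
  1-simplices (10): AB, AD, AE, AF, BD, BE, BF, DE, DF, EF
  2-simplices (10): ABD, ABE, ABF, ADE, ADF, AEF, BDE, BDF, BEF, DEF
  3-simplices (5): ABDE, ABDF, ABEF, ADEF, BDEF

so the chain groups are C_0 ≅ Z^5, C_1 ≅ Z^10, C_2 ≅ Z^10, C_3 ≅ Z^5.

∂_1: C_1 → C_0 maps an edge to its endpoints' difference, ∂[p,q] = q − p. For instance
  ∂DF = F − D.
As a 5×10 matrix over Z this has rank 4, with invariant factors (1,1,1,1).

The boundary map ∂_2: C_2 → C_1 maps a triangle to the signed sum of its edges. For instance
  ∂AEF = EF − AF + AE,
  ∂DEF = EF − DF + DE.
The 10×10 boundary matrix has rank 6 and Smith normal form diag(1,1,1,1,1,1).

∂_3: C_3 → C_2 sends each 3-simplex σ to the alternating sum Σ_i (−1)^i (σ with its i-th vertex removed). For instance
  ∂ABDF = BDF − ADF + ABF − ABD,
  ∂ABEF = BEF − AEF + ABF − ABE.
The resulting 10×5 matrix has rank 4, and its Smith normal form has invariant factors (1,1,1,1).

Computing H_k = (kernel of ∂_k) / (image of ∂_{k+1}):

  H_0: rank C_0 − rank ∂_1 = 5 − 4 = 1, and the invariant factors of ∂_1 are all 1, so H_0 = Z.

(K is a triangulation of the 3-sphere S^3.)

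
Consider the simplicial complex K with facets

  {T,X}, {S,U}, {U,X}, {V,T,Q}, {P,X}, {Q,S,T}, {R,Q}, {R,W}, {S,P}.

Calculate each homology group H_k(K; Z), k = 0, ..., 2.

H_0 ≅ Z,  H_1 ≅ Z^2,  H_2 = 0.

We work with the vertex ordering P < Q < R < S < T < U < V < W < X. The simplices of K, each written with vertices in increasing order, are:

  0-simplices (9): P, Q, R, S, T, U, V, W, X
  1-simplices (12): PS, PX, QR, QS, QT, QV, RW, ST, SU, TV, TX, UX
  2-simplices (2): QST, QTV

Hence C_0 ≅ Z^9, C_1 ≅ Z^12, C_2 ≅ Z^2.

The boundary map ∂_1: C_1 → C_0 maps an edge to its endpoints' difference, ∂[p,q] = q − p. For instance
  ∂TV = V − T.
The 9×12 boundary matrix has rank 8 and Smith normal form diag(1,1,1,1,1,1,1,1).

∂_2: C_2 → C_1 sends each 2-simplex [p,q,r] to [q,r] − [p,r] + [p,q]. For instance
  ∂QTV = TV − QV + QT,
  ∂QST = ST − QT + QS.
This gives a 12×2 integer matrix of rank 2; reducing to Smith normal form yields diagonal entries (1,1).

Computing H_k = (kernel of ∂_k) / (image of ∂_{k+1}):

  H_0: rank C_0 − rank ∂_1 = 9 − 8 = 1, and the invariant factors of ∂_1 are all 1, so H_0 ≅ Z.
  H_1: rank ker ∂_1 − rank ∂_2 = (12 − 8) − 2 = 2, and the invariant factors of ∂_2 are all 1, so H_1 ≅ Z^2.
  H_2: rank ker ∂_2 − rank ∂_3 = (2 − 2) − 0 = 0, and there is no ∂_3, so H_2 ≅ 0.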